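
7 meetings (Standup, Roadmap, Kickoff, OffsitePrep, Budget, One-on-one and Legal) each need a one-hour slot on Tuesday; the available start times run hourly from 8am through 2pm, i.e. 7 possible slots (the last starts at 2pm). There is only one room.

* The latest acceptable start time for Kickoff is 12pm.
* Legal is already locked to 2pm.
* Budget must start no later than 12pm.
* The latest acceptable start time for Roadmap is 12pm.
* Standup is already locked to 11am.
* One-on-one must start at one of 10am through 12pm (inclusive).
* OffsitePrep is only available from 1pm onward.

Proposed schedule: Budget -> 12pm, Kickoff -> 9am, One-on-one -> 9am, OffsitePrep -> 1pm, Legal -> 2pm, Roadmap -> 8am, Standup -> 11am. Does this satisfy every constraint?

Invalid. One-on-one must start at one of 10am through 12pm (inclusive).

Budget must start no later than 12pm — holds.
The latest acceptable start time for Kickoff is 12pm — holds.
The latest acceptable start time for Roadmap is 12pm — holds.
Legal is already locked to 2pm — holds.
Standup is already locked to 11am — holds.
OffsitePrep is only available from 1pm onward — holds.
One-on-one must start at one of 10am through 12pm (inclusive) — violated.
There is only one room — violated.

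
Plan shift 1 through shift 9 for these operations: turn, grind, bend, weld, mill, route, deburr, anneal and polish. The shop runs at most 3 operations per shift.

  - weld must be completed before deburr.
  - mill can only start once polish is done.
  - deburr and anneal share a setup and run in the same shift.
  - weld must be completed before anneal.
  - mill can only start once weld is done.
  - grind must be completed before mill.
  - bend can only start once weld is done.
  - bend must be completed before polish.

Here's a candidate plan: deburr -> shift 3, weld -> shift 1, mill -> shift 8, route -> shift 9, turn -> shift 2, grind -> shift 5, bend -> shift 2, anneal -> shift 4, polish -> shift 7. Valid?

No. deburr and anneal share a setup and run in the same shift is not satisfied.

weld must be completed before deburr — holds.
bend can only start once weld is done — holds.
grind must be completed before mill — holds.
mill can only start once weld is done — holds.
The shop runs at most 3 operations per shift — holds.
mill can only start once polish is done — holds.
deburr and anneal share a setup and run in the same shift — violated.
weld must be completed before anneal — holds.
bend must be completed before polish — holds.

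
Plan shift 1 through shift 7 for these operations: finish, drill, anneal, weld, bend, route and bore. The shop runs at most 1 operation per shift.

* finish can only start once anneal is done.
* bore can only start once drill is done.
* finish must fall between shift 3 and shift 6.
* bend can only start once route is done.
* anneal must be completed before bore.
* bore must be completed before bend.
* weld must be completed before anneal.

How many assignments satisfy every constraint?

Splitting on finish: it can be shift 3 (3), shift 4 (9), shift 5 (15), shift 6 (15). Listing each branch's schedules as (drill, anneal, weld, bend, route, bore) by shift number:
finish=shift 3: (4,2,1,7,5,6) (4,2,1,7,6,5) (5,2,1,7,4,6) — 3.
finish=shift 4: (1,3,2,7,5,6) (1,3,2,7,6,5) (2,3,1,7,5,6) (2,3,1,7,6,5) (3,2,1,7,5,6) (3,2,1,7,6,5) (5,2,1,7,3,6) (5,3,1,7,2,6) (5,3,2,7,1,6) — 9.
finish=shift 5: (1,3,2,7,4,6) (1,3,2,7,6,4) (1,4,2,7,3,6) (1,4,3,7,2,6) (2,3,1,7,4,6) (2,3,1,7,6,4) (2,4,1,7,3,6) (2,4,3,7,1,6) (3,2,1,7,4,6) (3,2,1,7,6,4) (3,4,1,7,2,6) (3,4,2,7,1,6) (4,2,1,7,3,6) (4,3,1,7,2,6) (4,3,2,7,1,6) — 15.
finish=shift 6: (1,3,2,7,4,5) (1,3,2,7,5,4) (1,4,2,7,3,5) (1,4,3,7,2,5) (2,3,1,7,4,5) (2,3,1,7,5,4) (2,4,1,7,3,5) (2,4,3,7,1,5) (3,2,1,7,4,5) (3,2,1,7,5,4) (3,4,1,7,2,5) (3,4,2,7,1,5) (4,2,1,7,3,5) (4,3,1,7,2,5) (4,3,2,7,1,5) — 15.
Summing: 3 + 9 + 15 + 15 = 42.

42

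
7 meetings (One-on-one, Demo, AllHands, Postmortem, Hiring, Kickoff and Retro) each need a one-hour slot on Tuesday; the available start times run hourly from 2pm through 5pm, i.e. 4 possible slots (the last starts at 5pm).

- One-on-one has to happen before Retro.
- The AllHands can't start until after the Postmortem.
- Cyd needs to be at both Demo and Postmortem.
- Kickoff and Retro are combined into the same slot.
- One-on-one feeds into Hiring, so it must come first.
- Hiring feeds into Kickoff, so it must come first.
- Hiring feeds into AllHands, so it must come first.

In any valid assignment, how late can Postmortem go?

4pm

Downstream work caps Postmortem at 4pm.
Postmortem at 4pm is achievable: One-on-one -> 2pm; Postmortem -> 4pm; Hiring -> 3pm; Kickoff -> 4pm; Demo -> 2pm; Retro -> 4pm; AllHands -> 5pm.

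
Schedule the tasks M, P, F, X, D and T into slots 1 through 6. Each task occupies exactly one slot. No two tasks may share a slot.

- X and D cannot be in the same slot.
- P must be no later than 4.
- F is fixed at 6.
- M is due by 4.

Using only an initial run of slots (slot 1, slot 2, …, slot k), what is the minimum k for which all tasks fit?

With at most 1 per slot and 6 tasks, at least 6 slots are needed.
F can't be placed before 6, so the schedule must run through at least slot 6.
6 works (last occupied slot: 6): for example P=2, T=5, M=1, X=3, D=4, F=6.

6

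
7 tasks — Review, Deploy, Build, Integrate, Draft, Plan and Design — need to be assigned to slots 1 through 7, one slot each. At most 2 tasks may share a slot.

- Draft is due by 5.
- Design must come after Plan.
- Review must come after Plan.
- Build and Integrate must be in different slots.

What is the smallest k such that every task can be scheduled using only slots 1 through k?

4 slots

The precedence chain requires at least 2 distinct slots.
With at most 2 per slot and 7 tasks, at least 4 slots are needed.
4 works (last occupied slot: 4): for example Build=3; Review=2; Integrate=4; Deploy=1; Draft=3; Design=2; Plan=1.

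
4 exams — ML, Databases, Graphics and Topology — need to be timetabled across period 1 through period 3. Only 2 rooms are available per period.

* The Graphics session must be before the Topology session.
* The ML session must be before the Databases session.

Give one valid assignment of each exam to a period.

Databases -> period 2; ML -> period 1; Graphics -> period 1; Topology -> period 2

Checking: Graphics(period 1) before Topology(period 2); ML(period 1) before Databases(period 2); max 2 per period (cap 2).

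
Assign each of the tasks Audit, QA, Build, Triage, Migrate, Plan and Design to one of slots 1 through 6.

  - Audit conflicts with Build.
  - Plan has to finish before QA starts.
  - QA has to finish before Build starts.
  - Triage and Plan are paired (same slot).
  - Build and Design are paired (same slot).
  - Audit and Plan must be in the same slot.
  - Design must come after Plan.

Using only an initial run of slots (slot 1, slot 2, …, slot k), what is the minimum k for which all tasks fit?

The precedence chain requires at least 3 distinct slots.
3 works (last occupied slot: 3): for example Audit=1; Triage=1; Design=3; Build=3; QA=2; Migrate=1; Plan=1.

3 slots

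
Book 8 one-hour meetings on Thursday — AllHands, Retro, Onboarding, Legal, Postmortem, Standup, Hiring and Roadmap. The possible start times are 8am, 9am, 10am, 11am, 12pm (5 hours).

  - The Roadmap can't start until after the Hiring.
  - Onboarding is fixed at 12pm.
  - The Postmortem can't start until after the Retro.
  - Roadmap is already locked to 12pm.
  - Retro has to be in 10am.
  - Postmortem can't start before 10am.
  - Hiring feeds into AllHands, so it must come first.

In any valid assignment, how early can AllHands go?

Precedence pushes AllHands to at least 9am.
AllHands at 9am is achievable: AllHands -> 9am, Roadmap -> 12pm, Postmortem -> 11am, Standup -> 8am, Retro -> 10am, Hiring -> 8am, Legal -> 8am, Onboarding -> 12pm.

9am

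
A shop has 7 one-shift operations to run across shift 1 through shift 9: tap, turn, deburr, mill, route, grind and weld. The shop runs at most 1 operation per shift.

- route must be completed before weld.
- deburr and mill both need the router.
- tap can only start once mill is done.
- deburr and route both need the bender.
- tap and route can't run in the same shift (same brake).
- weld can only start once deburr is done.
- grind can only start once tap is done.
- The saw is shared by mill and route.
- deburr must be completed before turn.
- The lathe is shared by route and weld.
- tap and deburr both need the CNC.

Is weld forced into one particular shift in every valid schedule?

weld can be shift 3 (e.g. grind=shift 7, route=shift 2, mill=shift 4, tap=shift 5, turn=shift 6, deburr=shift 1, weld=shift 3) or shift 4 (e.g. weld -> shift 4, turn -> shift 6, tap -> shift 5, grind -> shift 7, deburr -> shift 1, route -> shift 3, mill -> shift 2).

No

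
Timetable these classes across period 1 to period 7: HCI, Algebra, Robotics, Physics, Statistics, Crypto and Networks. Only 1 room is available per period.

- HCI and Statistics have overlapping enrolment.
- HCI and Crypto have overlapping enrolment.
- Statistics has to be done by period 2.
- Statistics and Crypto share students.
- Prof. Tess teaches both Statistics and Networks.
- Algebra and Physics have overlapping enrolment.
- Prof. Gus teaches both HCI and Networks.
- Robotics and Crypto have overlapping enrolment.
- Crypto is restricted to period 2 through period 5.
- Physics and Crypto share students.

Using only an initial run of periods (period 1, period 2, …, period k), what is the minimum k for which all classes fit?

With at most 1 per period and 7 classes, at least 7 periods are needed.
Crypto can't be placed before period 2, so the schedule must run through at least period 2.
7 works (last occupied period: period 7): for example HCI -> period 3, Crypto -> period 2, Physics -> period 6, Networks -> period 7, Statistics -> period 1, Robotics -> period 5, Algebra -> period 4.

7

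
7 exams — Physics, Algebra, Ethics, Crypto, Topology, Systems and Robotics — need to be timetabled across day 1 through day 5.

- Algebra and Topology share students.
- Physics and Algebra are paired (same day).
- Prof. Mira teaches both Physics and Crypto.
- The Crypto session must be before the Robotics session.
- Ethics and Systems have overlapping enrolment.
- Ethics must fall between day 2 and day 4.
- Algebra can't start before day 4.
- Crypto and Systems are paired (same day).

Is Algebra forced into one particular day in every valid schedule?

No

Algebra can be day 4 (e.g. Systems=day 1; Crypto=day 1; Topology=day 1; Physics=day 4; Ethics=day 2; Algebra=day 4; Robotics=day 2) or day 5 (e.g. Physics -> day 5, Systems -> day 1, Ethics -> day 2, Algebra -> day 5, Topology -> day 1, Robotics -> day 2, Crypto -> day 1).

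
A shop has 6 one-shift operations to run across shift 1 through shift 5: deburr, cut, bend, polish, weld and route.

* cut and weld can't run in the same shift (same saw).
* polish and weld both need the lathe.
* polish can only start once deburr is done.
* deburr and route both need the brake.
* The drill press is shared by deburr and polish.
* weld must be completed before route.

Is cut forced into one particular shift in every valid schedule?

No

cut can be shift 1 (e.g. polish -> shift 2, deburr -> shift 1, weld -> shift 3, route -> shift 4, cut -> shift 1, bend -> shift 1) or shift 2 (e.g. polish -> shift 2, deburr -> shift 1, cut -> shift 2, weld -> shift 1, route -> shift 2, bend -> shift 1).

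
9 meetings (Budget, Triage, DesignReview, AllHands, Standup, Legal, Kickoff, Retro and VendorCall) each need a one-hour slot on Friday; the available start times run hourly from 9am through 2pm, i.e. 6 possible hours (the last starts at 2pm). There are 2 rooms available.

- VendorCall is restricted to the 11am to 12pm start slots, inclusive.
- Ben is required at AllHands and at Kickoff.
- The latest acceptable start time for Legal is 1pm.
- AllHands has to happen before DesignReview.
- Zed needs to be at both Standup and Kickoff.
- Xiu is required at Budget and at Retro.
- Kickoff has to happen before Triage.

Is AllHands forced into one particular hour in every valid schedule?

AllHands can be 9am (e.g. Standup in 12pm; AllHands in 9am; Legal in 9am; VendorCall in 11am; Kickoff in 10am; Triage in 11am; Budget in 12pm; DesignReview in 10am; Retro in 1pm) or 10am (e.g. Retro in 1pm, Kickoff in 9am, Budget in 12pm, VendorCall in 11am, Triage in 10am, Standup in 12pm, AllHands in 10am, Legal in 9am, DesignReview in 11am).

No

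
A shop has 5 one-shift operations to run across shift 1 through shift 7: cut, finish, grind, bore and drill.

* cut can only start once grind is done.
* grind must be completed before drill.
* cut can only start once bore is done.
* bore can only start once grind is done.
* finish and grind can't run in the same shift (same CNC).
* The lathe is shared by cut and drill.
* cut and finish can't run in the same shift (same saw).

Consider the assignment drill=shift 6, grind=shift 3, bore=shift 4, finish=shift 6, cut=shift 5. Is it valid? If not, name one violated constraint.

Yes, all constraints hold

cut can only start once grind is done — holds.
finish and grind can't run in the same shift (same CNC) — holds.
cut and finish can't run in the same shift (same saw) — holds.
cut can only start once bore is done — holds.
bore can only start once grind is done — holds.
grind must be completed before drill — holds.
The lathe is shared by cut and drill — holds.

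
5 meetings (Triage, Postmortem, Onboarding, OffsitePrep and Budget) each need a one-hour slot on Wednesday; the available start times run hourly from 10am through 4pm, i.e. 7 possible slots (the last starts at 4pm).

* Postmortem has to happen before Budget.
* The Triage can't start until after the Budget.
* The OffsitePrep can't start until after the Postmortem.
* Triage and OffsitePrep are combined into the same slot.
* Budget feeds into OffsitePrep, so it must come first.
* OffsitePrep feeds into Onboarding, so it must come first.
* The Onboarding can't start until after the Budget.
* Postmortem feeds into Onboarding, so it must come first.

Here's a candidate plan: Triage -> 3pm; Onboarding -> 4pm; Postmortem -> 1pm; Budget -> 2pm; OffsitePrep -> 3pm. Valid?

The Onboarding can't start until after the Budget — holds.
Postmortem has to happen before Budget — holds.
The Triage can't start until after the Budget — holds.
The OffsitePrep can't start until after the Postmortem — holds.
OffsitePrep feeds into Onboarding, so it must come first — holds.
Postmortem feeds into Onboarding, so it must come first — holds.
Budget feeds into OffsitePrep, so it must come first — holds.
Triage and OffsitePrep are combined into the same slot — holds.

Valid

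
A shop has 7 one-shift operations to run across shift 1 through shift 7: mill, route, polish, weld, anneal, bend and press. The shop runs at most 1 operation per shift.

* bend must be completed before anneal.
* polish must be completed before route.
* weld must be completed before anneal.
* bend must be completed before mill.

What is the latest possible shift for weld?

shift 6

Downstream work caps weld at shift 6.
weld at shift 6 is achievable: polish -> shift 3; press -> shift 5; bend -> shift 1; weld -> shift 6; anneal -> shift 7; mill -> shift 2; route -> shift 4.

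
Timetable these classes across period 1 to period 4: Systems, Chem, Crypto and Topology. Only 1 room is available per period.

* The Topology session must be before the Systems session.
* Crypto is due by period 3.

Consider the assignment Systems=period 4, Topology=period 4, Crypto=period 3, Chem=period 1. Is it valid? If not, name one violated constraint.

Invalid. Only 1 room is available per period.

Only 1 room is available per period — violated.
The Topology session must be before the Systems session — violated.
Crypto is due by period 3 — holds.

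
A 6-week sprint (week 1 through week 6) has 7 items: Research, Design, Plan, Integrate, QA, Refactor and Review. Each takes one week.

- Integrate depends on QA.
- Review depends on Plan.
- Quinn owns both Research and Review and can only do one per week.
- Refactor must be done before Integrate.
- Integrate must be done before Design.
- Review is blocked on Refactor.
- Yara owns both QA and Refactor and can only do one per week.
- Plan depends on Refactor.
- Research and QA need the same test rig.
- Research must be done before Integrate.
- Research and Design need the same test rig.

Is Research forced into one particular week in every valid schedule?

Research can be week 1 (e.g. Review in week 3; Refactor in week 1; Plan in week 2; Design in week 4; QA in week 2; Research in week 1; Integrate in week 3) or week 2 (e.g. Review -> week 4, Integrate -> week 3, Research -> week 2, Design -> week 4, QA -> week 1, Plan -> week 3, Refactor -> week 2).

No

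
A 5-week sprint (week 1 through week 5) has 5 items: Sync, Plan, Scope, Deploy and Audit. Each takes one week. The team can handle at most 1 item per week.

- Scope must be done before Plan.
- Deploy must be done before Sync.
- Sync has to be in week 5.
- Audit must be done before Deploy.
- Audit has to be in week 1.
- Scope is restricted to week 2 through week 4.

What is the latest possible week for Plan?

week 4

Precedence pushes Plan to at least week 3.
Plan at week 4 is achievable: Scope -> week 2, Plan -> week 4, Sync -> week 5, Audit -> week 1, Deploy -> week 3.
Nothing later works — the capacity limit rule out every week after week 4.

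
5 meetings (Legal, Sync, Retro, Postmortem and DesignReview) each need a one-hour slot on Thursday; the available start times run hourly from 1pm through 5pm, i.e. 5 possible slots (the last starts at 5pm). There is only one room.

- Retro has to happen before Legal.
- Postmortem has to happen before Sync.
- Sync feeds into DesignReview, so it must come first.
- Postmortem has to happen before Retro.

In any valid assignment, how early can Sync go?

Precedence pushes Sync to at least 2pm; downstream work caps Sync at 4pm.
Sync at 2pm is achievable: DesignReview -> 5pm; Postmortem -> 1pm; Retro -> 3pm; Legal -> 4pm; Sync -> 2pm.

2pm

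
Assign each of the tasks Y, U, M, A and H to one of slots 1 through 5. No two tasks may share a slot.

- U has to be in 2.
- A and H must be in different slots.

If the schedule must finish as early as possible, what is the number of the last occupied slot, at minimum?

5

With at most 1 per slot and 5 tasks, at least 5 slots are needed.
U can't be placed before 2, so the schedule must run through at least slot 2.
5 works (last occupied slot: 5): for example H -> 5; A -> 4; M -> 3; U -> 2; Y -> 1.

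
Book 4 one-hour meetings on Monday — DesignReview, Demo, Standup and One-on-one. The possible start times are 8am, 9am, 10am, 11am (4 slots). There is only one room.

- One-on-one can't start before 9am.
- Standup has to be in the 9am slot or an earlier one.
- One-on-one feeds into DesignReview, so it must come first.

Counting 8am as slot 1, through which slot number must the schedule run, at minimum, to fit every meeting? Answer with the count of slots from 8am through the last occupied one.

The precedence chain requires at least 2 distinct slots.
With at most 1 per slot and 4 meetings, at least 4 slots are needed.
Propagating the time windows through the other constraints, DesignReview can't land before 10am — that is slot 3 counting from 8am — so the schedule must run through at least 3 slots.
4 works (last occupied slot: 11am): for example DesignReview in 10am; Standup in 8am; One-on-one in 9am; Demo in 11am.

4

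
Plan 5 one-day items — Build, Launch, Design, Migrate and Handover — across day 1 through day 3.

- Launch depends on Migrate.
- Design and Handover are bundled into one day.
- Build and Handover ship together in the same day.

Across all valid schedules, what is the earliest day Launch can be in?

Precedence pushes Launch to at least day 2.
Launch at day 2 is achievable: Design in day 1; Launch in day 2; Build in day 1; Handover in day 1; Migrate in day 1.

day 2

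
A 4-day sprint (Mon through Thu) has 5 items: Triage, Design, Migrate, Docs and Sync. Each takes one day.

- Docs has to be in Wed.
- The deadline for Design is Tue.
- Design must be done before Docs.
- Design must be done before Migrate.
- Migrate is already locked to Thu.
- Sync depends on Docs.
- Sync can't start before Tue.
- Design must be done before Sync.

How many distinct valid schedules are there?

Splitting on Triage: it can be Mon (2), Tue (2), Wed (2), Thu (2). Listing each branch's schedules as (Design, Migrate, Docs, Sync):
Triage=Mon: (Mon,Thu,Wed,Thu) (Tue,Thu,Wed,Thu) — 2.
Triage=Tue: (Mon,Thu,Wed,Thu) (Tue,Thu,Wed,Thu) — 2.
Triage=Wed: (Mon,Thu,Wed,Thu) (Tue,Thu,Wed,Thu) — 2.
Triage=Thu: (Mon,Thu,Wed,Thu) (Tue,Thu,Wed,Thu) — 2.
Summing: 2 + 2 + 2 + 2 = 8.

8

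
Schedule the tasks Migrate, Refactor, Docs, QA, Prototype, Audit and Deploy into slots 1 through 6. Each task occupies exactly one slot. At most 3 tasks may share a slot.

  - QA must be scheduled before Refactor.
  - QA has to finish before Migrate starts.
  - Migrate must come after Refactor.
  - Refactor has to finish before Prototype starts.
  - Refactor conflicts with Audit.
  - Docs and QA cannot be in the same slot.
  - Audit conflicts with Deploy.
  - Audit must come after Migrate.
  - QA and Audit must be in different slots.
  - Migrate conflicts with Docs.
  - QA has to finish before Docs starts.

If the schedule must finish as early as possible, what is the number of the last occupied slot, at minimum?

4

The precedence chain requires at least 4 distinct slots.
With at most 3 per slot and 7 tasks, at least 3 slots are needed.
4 works (last occupied slot: 4): for example Deploy -> 1, QA -> 1, Refactor -> 2, Docs -> 2, Prototype -> 3, Migrate -> 3, Audit -> 4.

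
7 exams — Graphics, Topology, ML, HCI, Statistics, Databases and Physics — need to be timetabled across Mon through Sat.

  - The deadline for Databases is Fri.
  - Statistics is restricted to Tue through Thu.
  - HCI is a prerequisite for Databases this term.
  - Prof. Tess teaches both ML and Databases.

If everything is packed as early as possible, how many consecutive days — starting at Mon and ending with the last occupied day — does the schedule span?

The precedence chain requires at least 2 distinct days.
2 works (last occupied day: Tue): for example Physics in Mon; Statistics in Tue; Databases in Tue; Topology in Mon; ML in Mon; Graphics in Mon; HCI in Mon.

2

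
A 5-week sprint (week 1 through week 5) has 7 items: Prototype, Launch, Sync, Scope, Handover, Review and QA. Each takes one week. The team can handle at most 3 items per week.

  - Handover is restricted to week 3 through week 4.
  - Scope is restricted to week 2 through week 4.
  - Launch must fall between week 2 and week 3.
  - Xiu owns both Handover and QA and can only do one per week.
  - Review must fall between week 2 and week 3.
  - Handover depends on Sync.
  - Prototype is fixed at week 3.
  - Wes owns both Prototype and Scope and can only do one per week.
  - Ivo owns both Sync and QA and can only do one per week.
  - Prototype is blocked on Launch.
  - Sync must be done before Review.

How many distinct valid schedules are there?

Splitting on Sync: it can be week 1 (22), week 2 (12). Listing each branch's schedules as (Prototype, Launch, Scope, Handover, Review, QA) by week number:
Sync=week 1: (3,2,2,3,2,4) (3,2,2,3,2,5) (3,2,2,3,3,2) (3,2,2,3,3,4) (3,2,2,3,3,5) (3,2,2,4,2,3) (3,2,2,4,2,5) (3,2,2,4,3,2) (3,2,2,4,3,3) (3,2,2,4,3,5) (3,2,4,3,2,2) (3,2,4,3,2,4) (3,2,4,3,2,5) (3,2,4,3,3,2) (3,2,4,3,3,4) (3,2,4,3,3,5) (3,2,4,4,2,2) (3,2,4,4,2,3) (3,2,4,4,2,5) (3,2,4,4,3,2) (3,2,4,4,3,3) (3,2,4,4,3,5) — 22.
Sync=week 2: (3,2,2,3,3,1) (3,2,2,3,3,4) (3,2,2,3,3,5) (3,2,2,4,3,1) (3,2,2,4,3,3) (3,2,2,4,3,5) (3,2,4,3,3,1) (3,2,4,3,3,4) (3,2,4,3,3,5) (3,2,4,4,3,1) (3,2,4,4,3,3) (3,2,4,4,3,5) — 12.
Summing: 22 + 12 = 34.

34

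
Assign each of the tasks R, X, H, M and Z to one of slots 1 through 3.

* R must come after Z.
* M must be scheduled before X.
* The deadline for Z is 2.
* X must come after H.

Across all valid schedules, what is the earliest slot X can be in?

2

Precedence pushes X to at least 2.
X at 2 is achievable: M in 1, Z in 1, R in 2, H in 1, X in 2.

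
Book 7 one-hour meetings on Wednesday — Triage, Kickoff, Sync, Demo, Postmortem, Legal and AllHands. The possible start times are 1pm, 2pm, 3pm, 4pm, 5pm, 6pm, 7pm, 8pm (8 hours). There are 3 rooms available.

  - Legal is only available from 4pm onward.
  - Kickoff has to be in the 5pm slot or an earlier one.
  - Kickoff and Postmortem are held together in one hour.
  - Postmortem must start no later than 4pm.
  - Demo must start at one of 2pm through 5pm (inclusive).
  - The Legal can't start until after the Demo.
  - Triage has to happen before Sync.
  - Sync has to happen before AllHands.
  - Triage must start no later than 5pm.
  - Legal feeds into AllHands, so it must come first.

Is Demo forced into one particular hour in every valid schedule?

Demo can be 2pm (e.g. Triage=1pm; Legal=4pm; Demo=2pm; Sync=2pm; Kickoff=1pm; AllHands=5pm; Postmortem=1pm) or 3pm (e.g. Sync -> 2pm; Kickoff -> 1pm; Demo -> 3pm; Legal -> 4pm; Triage -> 1pm; Postmortem -> 1pm; AllHands -> 5pm).

No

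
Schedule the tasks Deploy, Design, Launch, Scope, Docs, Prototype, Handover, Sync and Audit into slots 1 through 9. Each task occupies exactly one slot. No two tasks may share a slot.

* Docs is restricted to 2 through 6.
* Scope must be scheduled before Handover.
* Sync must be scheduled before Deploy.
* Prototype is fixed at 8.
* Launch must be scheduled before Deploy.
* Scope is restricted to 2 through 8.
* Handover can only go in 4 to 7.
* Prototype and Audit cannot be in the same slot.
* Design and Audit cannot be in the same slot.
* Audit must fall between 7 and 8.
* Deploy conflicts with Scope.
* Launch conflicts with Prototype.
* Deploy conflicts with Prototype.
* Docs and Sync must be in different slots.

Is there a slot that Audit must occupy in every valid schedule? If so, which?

7

Audit's window is 7–8.
Prototype is fixed at 8, and Audit can't share a slot with Prototype.
So Audit must be 7.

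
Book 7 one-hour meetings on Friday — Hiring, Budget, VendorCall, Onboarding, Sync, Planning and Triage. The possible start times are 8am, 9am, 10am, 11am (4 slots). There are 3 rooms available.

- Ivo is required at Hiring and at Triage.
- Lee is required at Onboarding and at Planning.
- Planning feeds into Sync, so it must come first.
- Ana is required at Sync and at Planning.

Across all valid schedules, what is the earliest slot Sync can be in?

Precedence pushes Sync to at least 9am.
Sync at 9am is achievable: Sync in 9am; Hiring in 8am; Budget in 8am; VendorCall in 9am; Planning in 8am; Triage in 10am; Onboarding in 9am.

9am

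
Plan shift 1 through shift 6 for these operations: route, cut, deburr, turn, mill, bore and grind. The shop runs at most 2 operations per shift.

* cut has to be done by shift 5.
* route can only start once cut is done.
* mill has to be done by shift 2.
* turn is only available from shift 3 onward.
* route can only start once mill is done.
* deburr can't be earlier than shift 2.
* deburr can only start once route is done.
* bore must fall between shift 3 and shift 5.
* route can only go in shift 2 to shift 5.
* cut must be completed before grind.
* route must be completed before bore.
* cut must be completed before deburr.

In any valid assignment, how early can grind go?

shift 2

Precedence pushes grind to at least shift 2.
grind at shift 2 is achievable: grind -> shift 2; route -> shift 2; deburr -> shift 4; bore -> shift 3; turn -> shift 3; mill -> shift 1; cut -> shift 1.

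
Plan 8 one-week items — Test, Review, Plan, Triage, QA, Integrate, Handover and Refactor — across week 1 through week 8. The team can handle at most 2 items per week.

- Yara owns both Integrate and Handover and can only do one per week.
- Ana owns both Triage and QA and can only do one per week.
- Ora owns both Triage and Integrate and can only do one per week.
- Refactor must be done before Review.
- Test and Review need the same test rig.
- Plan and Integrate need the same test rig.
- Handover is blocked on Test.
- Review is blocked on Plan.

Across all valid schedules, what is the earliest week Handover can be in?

week 2

Precedence pushes Handover to at least week 2.
Handover at week 2 is achievable: Triage -> week 3; Review -> week 3; Test -> week 1; Integrate -> week 4; Plan -> week 1; Refactor -> week 2; QA -> week 4; Handover -> week 2.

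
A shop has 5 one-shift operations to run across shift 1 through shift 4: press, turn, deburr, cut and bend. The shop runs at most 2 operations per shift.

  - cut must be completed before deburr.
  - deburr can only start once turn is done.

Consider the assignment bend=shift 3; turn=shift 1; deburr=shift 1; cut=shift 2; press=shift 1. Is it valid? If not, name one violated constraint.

No — it violates: The shop runs at most 2 operations per shift

deburr can only start once turn is done — violated.
cut must be completed before deburr — violated.
The shop runs at most 2 operations per shift — violated.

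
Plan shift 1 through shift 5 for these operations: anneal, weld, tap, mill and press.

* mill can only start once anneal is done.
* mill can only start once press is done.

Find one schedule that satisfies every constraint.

mill -> shift 2, anneal -> shift 1, weld -> shift 1, tap -> shift 1, press -> shift 1

Checking: anneal(shift 1) before mill(shift 2); press(shift 1) before mill(shift 2).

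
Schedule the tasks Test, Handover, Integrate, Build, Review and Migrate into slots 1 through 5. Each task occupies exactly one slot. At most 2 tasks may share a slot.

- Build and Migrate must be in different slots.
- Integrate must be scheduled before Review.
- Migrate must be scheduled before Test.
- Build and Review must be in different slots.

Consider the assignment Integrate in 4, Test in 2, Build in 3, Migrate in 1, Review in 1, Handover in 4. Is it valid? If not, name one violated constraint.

Invalid. Integrate must be scheduled before Review.

Build and Review must be in different slots — holds.
Build and Migrate must be in different slots — holds.
Migrate must be scheduled before Test — holds.
Integrate must be scheduled before Review — violated.
At most 2 tasks may share a slot — holds.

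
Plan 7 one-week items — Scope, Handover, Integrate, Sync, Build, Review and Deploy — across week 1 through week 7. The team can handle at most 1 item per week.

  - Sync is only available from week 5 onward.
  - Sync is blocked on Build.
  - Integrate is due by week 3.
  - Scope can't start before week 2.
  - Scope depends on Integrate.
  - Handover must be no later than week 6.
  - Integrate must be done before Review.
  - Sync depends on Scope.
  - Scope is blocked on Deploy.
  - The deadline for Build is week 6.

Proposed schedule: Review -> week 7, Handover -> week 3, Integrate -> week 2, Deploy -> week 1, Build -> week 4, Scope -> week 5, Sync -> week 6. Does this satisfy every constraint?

Sync is blocked on Build — holds.
The deadline for Build is week 6 — holds.
Integrate must be done before Review — holds.
Scope is blocked on Deploy — holds.
Sync is only available from week 5 onward — holds.
Integrate is due by week 3 — holds.
The team can handle at most 1 item per week — holds.
Handover must be no later than week 6 — holds.
Scope can't start before week 2 — holds.
Scope depends on Integrate — holds.
Sync depends on Scope — holds.

Valid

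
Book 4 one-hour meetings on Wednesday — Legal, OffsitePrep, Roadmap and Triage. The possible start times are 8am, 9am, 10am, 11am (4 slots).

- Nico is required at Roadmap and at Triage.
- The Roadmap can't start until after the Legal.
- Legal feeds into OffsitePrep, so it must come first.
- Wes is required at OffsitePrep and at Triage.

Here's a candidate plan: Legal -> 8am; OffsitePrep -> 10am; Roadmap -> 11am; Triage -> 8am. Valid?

Nico is required at Roadmap and at Triage — holds.
Wes is required at OffsitePrep and at Triage — holds.
Legal feeds into OffsitePrep, so it must come first — holds.
The Roadmap can't start until after the Legal — holds.

Valid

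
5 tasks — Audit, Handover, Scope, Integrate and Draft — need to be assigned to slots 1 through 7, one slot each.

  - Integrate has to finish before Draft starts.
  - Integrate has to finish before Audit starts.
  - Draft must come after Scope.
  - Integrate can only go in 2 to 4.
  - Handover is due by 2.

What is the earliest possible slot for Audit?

3

Precedence pushes Audit to at least 3.
Audit at 3 is achievable: Scope in 1, Draft in 3, Integrate in 2, Audit in 3, Handover in 1.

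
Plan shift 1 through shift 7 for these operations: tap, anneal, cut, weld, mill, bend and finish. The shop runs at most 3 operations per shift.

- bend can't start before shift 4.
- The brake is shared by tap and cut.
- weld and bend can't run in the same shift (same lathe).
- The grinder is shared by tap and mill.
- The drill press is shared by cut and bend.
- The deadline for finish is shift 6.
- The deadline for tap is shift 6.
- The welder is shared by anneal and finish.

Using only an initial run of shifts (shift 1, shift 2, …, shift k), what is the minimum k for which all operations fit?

4 shifts

With at most 3 per shift and 7 operations, at least 3 shifts are needed.
bend can't be placed before shift 4, so the schedule must run through at least shift 4.
4 works (last occupied shift: shift 4): for example mill=shift 2, anneal=shift 1, bend=shift 4, finish=shift 2, tap=shift 1, cut=shift 2, weld=shift 1.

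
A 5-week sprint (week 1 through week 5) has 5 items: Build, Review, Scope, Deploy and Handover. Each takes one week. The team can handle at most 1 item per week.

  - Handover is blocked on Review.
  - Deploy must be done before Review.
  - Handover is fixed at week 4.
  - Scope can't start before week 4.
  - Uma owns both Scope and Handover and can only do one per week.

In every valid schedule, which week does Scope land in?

week 5

Scope's window is week 4–week 5.
Handover is fixed at week 4, and Scope can't share a week with Handover.
So Scope must be week 5.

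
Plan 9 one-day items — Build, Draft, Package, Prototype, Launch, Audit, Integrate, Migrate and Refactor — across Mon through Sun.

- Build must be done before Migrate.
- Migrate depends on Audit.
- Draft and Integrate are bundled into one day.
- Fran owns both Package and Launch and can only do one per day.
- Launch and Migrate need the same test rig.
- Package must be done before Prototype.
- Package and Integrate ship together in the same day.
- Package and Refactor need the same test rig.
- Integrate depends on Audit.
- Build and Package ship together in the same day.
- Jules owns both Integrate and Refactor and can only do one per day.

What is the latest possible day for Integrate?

Sat

Precedence pushes Integrate to at least Tue; Integrate must be in the same day as Build, which can't be after Sat, so Integrate is at most Sat.
Integrate at Sat is achievable: Draft=Sat; Migrate=Sun; Integrate=Sat; Audit=Mon; Refactor=Mon; Launch=Mon; Package=Sat; Build=Sat; Prototype=Sun.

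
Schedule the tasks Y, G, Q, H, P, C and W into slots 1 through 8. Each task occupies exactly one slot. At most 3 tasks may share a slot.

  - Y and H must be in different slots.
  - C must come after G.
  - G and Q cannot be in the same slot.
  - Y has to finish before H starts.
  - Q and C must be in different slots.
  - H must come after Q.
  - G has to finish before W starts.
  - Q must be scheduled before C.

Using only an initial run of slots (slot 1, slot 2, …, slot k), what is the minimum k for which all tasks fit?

The precedence chain requires at least 2 distinct slots.
With at most 3 per slot and 7 tasks, at least 3 slots are needed.
3 works (last occupied slot: 3): for example Q in 2, Y in 1, H in 3, G in 1, W in 2, P in 1, C in 3.

3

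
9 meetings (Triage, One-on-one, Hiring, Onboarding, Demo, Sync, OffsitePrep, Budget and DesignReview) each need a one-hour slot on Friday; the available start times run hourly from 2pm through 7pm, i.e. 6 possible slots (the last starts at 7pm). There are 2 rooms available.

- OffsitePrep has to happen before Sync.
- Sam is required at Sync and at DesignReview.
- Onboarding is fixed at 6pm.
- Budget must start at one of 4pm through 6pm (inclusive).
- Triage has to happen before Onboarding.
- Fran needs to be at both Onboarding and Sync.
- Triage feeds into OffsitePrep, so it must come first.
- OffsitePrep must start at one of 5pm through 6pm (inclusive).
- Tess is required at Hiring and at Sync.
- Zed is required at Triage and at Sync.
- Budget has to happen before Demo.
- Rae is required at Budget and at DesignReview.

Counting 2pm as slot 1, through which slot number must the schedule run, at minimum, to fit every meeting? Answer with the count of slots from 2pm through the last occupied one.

6 slots

The precedence chain requires at least 3 distinct slots.
With at most 2 per slot and 9 meetings, at least 5 slots are needed.
Onboarding can't be placed before 6pm — that is slot 5 counting from 2pm — so the schedule must run through at least 5 slots.
Could 5 slots be enough, i.e. nothing placed later than 6pm? No: Onboarding's window within 5 slots is {6pm}; OffsitePrep's window within 5 slots is {5pm, 6pm}; Sync must come after OffsitePrep (at 5pm or later) → {6pm}; Sync can't share with Onboarding (6pm) → nothing is left.
So 5 slots is not enough.
6 works (last occupied slot: 7pm): for example DesignReview=3pm, Sync=7pm, Budget=4pm, Demo=5pm, One-on-one=2pm, Triage=2pm, Onboarding=6pm, OffsitePrep=5pm, Hiring=3pm.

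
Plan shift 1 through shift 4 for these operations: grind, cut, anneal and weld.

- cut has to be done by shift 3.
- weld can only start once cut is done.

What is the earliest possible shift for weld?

shift 2

Precedence pushes weld to at least shift 2.
weld at shift 2 is achievable: anneal in shift 1; grind in shift 1; cut in shift 1; weld in shift 2.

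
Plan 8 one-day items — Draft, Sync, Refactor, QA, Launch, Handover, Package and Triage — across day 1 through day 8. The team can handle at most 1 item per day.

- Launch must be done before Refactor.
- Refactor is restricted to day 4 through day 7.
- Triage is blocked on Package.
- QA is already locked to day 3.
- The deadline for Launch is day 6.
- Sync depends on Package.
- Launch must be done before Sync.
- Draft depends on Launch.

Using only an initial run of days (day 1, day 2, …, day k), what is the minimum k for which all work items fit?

8

The precedence chain requires at least 2 distinct days.
With at most 1 per day and 8 work items, at least 8 days are needed.
Refactor can't be placed before day 4, so the schedule must run through at least day 4.
8 works (last occupied day: day 8): for example Handover in day 8, Triage in day 7, Sync in day 5, Launch in day 1, Refactor in day 4, Draft in day 6, Package in day 2, QA in day 3.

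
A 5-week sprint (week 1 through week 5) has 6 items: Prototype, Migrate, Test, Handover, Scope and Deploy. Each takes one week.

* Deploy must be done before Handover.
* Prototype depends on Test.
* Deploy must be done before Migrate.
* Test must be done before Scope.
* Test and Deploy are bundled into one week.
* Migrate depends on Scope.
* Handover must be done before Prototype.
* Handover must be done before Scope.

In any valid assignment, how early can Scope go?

Precedence pushes Scope to at least week 3; downstream work caps Scope at week 4.
Scope at week 3 is achievable: Scope in week 3; Prototype in week 3; Migrate in week 4; Handover in week 2; Deploy in week 1; Test in week 1.

week 3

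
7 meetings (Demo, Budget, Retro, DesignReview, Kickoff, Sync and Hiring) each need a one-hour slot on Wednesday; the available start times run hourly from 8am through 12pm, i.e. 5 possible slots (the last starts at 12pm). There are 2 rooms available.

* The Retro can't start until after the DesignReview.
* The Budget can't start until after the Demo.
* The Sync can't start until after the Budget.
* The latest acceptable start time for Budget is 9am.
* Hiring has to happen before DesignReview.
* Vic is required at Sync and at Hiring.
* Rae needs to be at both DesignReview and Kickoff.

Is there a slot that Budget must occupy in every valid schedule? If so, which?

9am

Precedence pushes Budget to at least 9am; Budget's own window allows nothing later than 9am.
So Budget is pinned to 9am.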